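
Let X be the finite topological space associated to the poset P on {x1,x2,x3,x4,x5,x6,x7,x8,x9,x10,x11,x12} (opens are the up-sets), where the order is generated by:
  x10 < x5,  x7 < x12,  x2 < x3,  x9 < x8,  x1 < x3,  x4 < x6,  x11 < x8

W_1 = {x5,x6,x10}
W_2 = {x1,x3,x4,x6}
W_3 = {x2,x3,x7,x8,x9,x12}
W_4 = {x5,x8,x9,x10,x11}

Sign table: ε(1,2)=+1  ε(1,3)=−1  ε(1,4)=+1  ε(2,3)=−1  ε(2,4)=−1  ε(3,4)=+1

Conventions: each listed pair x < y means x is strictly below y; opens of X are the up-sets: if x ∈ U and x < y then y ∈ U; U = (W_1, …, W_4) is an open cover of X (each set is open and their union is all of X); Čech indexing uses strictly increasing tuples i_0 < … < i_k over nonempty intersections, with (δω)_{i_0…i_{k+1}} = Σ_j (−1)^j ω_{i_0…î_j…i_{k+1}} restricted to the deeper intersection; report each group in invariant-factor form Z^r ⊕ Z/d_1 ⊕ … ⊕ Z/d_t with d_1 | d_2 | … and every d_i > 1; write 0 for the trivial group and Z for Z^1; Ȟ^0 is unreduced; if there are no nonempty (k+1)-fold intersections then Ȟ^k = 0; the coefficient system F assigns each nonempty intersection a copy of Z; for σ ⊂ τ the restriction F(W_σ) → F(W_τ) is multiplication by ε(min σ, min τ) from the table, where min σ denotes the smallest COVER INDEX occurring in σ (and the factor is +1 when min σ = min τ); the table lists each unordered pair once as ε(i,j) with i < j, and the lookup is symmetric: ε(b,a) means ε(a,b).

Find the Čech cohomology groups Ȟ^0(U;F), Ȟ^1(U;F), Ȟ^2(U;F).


Ȟ^0 ≅ 0, Ȟ^1 ≅ Z/2, Ȟ^2 ≅ 0

cover nerve:
  W12={x6} W14={x5,x10} W23={x3} W34={x8,x9}
C dims 4,4; δ0: rk 4, SNF 1^3·2
Ȟ^0: (4−4)−0=0 ⇒ 0
Ȟ^1: (4−0)−4=0 plus torsion [2] ⇒ Z/2
Ȟ^2: (0−0)−0=0 ⇒ 0


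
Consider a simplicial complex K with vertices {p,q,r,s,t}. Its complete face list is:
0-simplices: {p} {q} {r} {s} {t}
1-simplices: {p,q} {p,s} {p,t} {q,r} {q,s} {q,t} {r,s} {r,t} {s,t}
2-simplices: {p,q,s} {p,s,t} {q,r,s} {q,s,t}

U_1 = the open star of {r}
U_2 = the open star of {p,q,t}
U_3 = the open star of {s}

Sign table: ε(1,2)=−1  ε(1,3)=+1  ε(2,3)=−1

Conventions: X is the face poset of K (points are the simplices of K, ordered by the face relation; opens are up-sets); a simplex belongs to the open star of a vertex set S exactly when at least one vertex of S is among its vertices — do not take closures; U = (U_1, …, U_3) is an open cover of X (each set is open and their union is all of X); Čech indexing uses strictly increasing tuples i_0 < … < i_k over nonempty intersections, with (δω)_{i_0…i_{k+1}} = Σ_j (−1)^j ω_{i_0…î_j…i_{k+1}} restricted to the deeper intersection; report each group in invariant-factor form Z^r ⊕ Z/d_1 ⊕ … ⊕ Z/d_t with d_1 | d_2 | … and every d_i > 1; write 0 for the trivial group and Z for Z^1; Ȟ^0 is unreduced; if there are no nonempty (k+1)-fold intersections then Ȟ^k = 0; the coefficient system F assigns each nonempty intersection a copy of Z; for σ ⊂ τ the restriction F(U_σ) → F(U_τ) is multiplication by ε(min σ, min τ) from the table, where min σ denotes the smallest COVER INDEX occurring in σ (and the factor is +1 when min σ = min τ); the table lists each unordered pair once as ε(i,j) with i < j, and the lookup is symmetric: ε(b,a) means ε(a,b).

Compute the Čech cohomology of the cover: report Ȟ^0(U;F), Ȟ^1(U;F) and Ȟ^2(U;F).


Ȟ^0(U;F) ≅ Z; Ȟ^1(U;F) ≅ 0; Ȟ^2(U;F) ≅ 0

intersection data:
  U1={{r},{q,r},{r,s},{r,t},{q,r,s}} U2={{p},{q},{t},{p,q},{p,s},{p,t},{q,r},{q,s},{q,t},{r,t},{s,t},{p,q,s},{p,s,t},{q,r,s},{q,s,t}} U3={{s},{p,s},{q,s},{r,s},{s,t},{p,q,s},{p,s,t},{q,r,s},{q,s,t}}
  U12={{q,r},{r,t},{q,r,s}} U13={{r,s},{q,r,s}} U23={{p,s},{q,s},{s,t},{p,q,s},{p,s,t},{q,r,s},{q,s,t}}
  U123={{q,r,s}}
C dims 3,3,1; δ0: rk 2, SNF 1^2; δ1: rk 1, SNF 1^1
Ȟ^0 = (3 − 2) − 0 = 1, so Ȟ^0 ≅ Z
Ȟ^1 = (3 − 1) − 2 = 0, so Ȟ^1 ≅ 0
Ȟ^2 = (1 − 0) − 1 = 0, so Ȟ^2 ≅ 0


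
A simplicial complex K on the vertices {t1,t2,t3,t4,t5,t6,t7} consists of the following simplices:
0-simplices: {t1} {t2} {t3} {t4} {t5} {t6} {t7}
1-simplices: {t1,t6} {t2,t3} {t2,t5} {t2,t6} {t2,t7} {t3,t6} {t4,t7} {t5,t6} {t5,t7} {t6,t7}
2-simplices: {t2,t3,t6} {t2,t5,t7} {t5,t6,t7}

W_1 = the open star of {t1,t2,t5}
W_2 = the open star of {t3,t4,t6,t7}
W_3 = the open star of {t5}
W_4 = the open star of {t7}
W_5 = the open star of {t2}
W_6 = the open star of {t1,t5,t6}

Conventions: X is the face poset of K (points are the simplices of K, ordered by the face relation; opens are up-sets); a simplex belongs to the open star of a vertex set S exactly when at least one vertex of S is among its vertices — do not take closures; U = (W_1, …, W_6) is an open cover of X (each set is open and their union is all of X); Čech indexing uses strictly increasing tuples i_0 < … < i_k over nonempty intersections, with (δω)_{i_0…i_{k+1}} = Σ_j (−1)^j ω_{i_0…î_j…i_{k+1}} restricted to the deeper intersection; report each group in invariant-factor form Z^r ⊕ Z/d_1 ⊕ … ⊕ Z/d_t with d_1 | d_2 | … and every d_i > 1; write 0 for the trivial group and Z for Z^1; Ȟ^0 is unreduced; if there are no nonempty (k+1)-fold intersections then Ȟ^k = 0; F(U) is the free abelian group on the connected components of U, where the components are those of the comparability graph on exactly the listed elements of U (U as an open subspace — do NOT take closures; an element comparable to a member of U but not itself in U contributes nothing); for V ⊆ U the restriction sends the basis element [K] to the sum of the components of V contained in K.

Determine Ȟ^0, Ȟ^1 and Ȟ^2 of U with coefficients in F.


intersection data:
  W1={{t1},{t2},{t5},{t1,t6},{t2,t3},{t2,t5},{t2,t6},{t2,t7},{t5,t6},{t5,t7},{t2,t3,t6},{t2,t5,t7},{t5,t6,t7}} W2={{t3},{t4},{t6},{t7},{t1,t6},{t2,t3},{t2,t6},{t2,t7},{t3,t6},{t4,t7},{t5,t6},{t5,t7},{t6,t7},{t2,t3,t6},{t2,t5,t7},{t5,t6,t7}} W3={{t5},{t2,t5},{t5,t6},{t5,t7},{t2,t5,t7},{t5,t6,t7}} W4={{t7},{t2,t7},{t4,t7},{t5,t7},{t6,t7},{t2,t5,t7},{t5,t6,t7}} W5={{t2},{t2,t3},{t2,t5},{t2,t6},{t2,t7},{t2,t3,t6},{t2,t5,t7}} W6={{t1},{t5},{t6},{t1,t6},{t2,t5},{t2,t6},{t3,t6},{t5,t6},{t5,t7},{t6,t7},{t2,t3,t6},{t2,t5,t7},{t5,t6,t7}}
  W12={{t1,t6},{t2,t3},{t2,t6},{t2,t7},{t5,t6},{t5,t7},{t2,t3,t6},{t2,t5,t7},{t5,t6,t7}} W13={{t5},{t2,t5},{t5,t6},{t5,t7},{t2,t5,t7},{t5,t6,t7}} W14={{t2,t7},{t5,t7},{t2,t5,t7},{t5,t6,t7}} W15={{t2},{t2,t3},{t2,t5},{t2,t6},{t2,t7},{t2,t3,t6},{t2,t5,t7}} W16={{t1},{t5},{t1,t6},{t2,t5},{t2,t6},{t5,t6},{t5,t7},{t2,t3,t6},{t2,t5,t7},{t5,t6,t7}} W23={{t5,t6},{t5,t7},{t2,t5,t7},{t5,t6,t7}} W24={{t7},{t2,t7},{t4,t7},{t5,t7},{t6,t7},{t2,t5,t7},{t5,t6,t7}} W25={{t2,t3},{t2,t6},{t2,t7},{t2,t3,t6},{t2,t5,t7}} W26={{t6},{t1,t6},{t2,t6},{t3,t6},{t5,t6},{t5,t7},{t6,t7},{t2,t3,t6},{t2,t5,t7},{t5,t6,t7}} W34={{t5,t7},{t2,t5,t7},{t5,t6,t7}} W35={{t2,t5},{t2,t5,t7}} W36={{t5},{t2,t5},{t5,t6},{t5,t7},{t2,t5,t7},{t5,t6,t7}} W45={{t2,t7},{t2,t5,t7}} W46={{t5,t7},{t6,t7},{t2,t5,t7},{t5,t6,t7}} W56={{t2,t5},{t2,t6},{t2,t3,t6},{t2,t5,t7}}
  W123={{t5,t6},{t5,t7},{t2,t5,t7},{t5,t6,t7}} W124={{t2,t7},{t5,t7},{t2,t5,t7},{t5,t6,t7}} W125={{t2,t3},{t2,t6},{t2,t7},{t2,t3,t6},{t2,t5,t7}} W126={{t1,t6},{t2,t6},{t5,t6},{t5,t7},{t2,t3,t6},{t2,t5,t7},{t5,t6,t7}} W134={{t5,t7},{t2,t5,t7},{t5,t6,t7}} W135={{t2,t5},{t2,t5,t7}} W136={{t5},{t2,t5},{t5,t6},{t5,t7},{t2,t5,t7},{t5,t6,t7}} W145={{t2,t7},{t2,t5,t7}} W146={{t5,t7},{t2,t5,t7},{t5,t6,t7}} W156={{t2,t5},{t2,t6},{t2,t3,t6},{t2,t5,t7}} W234={{t5,t7},{t2,t5,t7},{t5,t6,t7}} W235={{t2,t5,t7}} W236={{t5,t6},{t5,t7},{t2,t5,t7},{t5,t6,t7}} W245={{t2,t7},{t2,t5,t7}} W246={{t5,t7},{t6,t7},{t2,t5,t7},{t5,t6,t7}} W256={{t2,t6},{t2,t3,t6},{t2,t5,t7}} W345={{t2,t5,t7}} W346={{t5,t7},{t2,t5,t7},{t5,t6,t7}} W356={{t2,t5},{t2,t5,t7}} W456={{t2,t5,t7}}
  W1234={{t5,t7},{t2,t5,t7},{t5,t6,t7}} W1235={{t2,t5,t7}} W1236={{t5,t6},{t5,t7},{t2,t5,t7},{t5,t6,t7}} W1245={{t2,t7},{t2,t5,t7}} W1246={{t5,t7},{t2,t5,t7},{t5,t6,t7}} W1256={{t2,t6},{t2,t3,t6},{t2,t5,t7}} W1345={{t2,t5,t7}} W1346={{t5,t7},{t2,t5,t7},{t5,t6,t7}} W1356={{t2,t5},{t2,t5,t7}} W1456={{t2,t5,t7}} W2345={{t2,t5,t7}} W2346={{t5,t7},{t2,t5,t7},{t5,t6,t7}} W2356={{t2,t5,t7}} W2456={{t2,t5,t7}} W3456={{t2,t5,t7}}
  W12345={{t2,t5,t7}} W12346={{t5,t7},{t2,t5,t7},{t5,t6,t7}} W12356={{t2,t5,t7}} W12456={{t2,t5,t7}} W13456={{t2,t5,t7}} W23456={{t2,t5,t7}}
  W123456={{t2,t5,t7}}
components per intersection:
  W1: {{t1},{t1,t6}} {{t2},{t5},{t2,t3},{t2,t5},{t2,t6},{t2,t7},{t5,t6},{t5,t7},{t2,t3,t6},{t2,t5,t7},{t5,t6,t7}}
  W2: {{t3},{t4},{t6},{t7},{t1,t6},{t2,t3},{t2,t6},{t2,t7},{t3,t6},{t4,t7},{t5,t6},{t5,t7},{t6,t7},{t2,t3,t6},{t2,t5,t7},{t5,t6,t7}}
  W3: {{t5},{t2,t5},{t5,t6},{t5,t7},{t2,t5,t7},{t5,t6,t7}}
  W4: {{t7},{t2,t7},{t4,t7},{t5,t7},{t6,t7},{t2,t5,t7},{t5,t6,t7}}
  W5: {{t2},{t2,t3},{t2,t5},{t2,t6},{t2,t7},{t2,t3,t6},{t2,t5,t7}}
  W6: {{t1},{t5},{t6},{t1,t6},{t2,t5},{t2,t6},{t3,t6},{t5,t6},{t5,t7},{t6,t7},{t2,t3,t6},{t2,t5,t7},{t5,t6,t7}}
  W12: {{t1,t6}} {{t2,t3},{t2,t6},{t2,t3,t6}} {{t2,t7},{t5,t6},{t5,t7},{t2,t5,t7},{t5,t6,t7}}
  W13: {{t5},{t2,t5},{t5,t6},{t5,t7},{t2,t5,t7},{t5,t6,t7}}
  W14: {{t2,t7},{t5,t7},{t2,t5,t7},{t5,t6,t7}}
  W15: {{t2},{t2,t3},{t2,t5},{t2,t6},{t2,t7},{t2,t3,t6},{t2,t5,t7}}
  W16: {{t1},{t1,t6}} {{t5},{t2,t5},{t5,t6},{t5,t7},{t2,t5,t7},{t5,t6,t7}} {{t2,t6},{t2,t3,t6}}
  W23: {{t5,t6},{t5,t7},{t2,t5,t7},{t5,t6,t7}}
  W24: {{t7},{t2,t7},{t4,t7},{t5,t7},{t6,t7},{t2,t5,t7},{t5,t6,t7}}
  W25: {{t2,t3},{t2,t6},{t2,t3,t6}} {{t2,t7},{t2,t5,t7}}
  W26: {{t6},{t1,t6},{t2,t6},{t3,t6},{t5,t6},{t5,t7},{t6,t7},{t2,t3,t6},{t2,t5,t7},{t5,t6,t7}}
  W34: {{t5,t7},{t2,t5,t7},{t5,t6,t7}}
  W35: {{t2,t5},{t2,t5,t7}}
  W36: {{t5},{t2,t5},{t5,t6},{t5,t7},{t2,t5,t7},{t5,t6,t7}}
  W45: {{t2,t7},{t2,t5,t7}}
  W46: {{t5,t7},{t6,t7},{t2,t5,t7},{t5,t6,t7}}
  W56: {{t2,t5},{t2,t5,t7}} {{t2,t6},{t2,t3,t6}}
  W123: {{t5,t6},{t5,t7},{t2,t5,t7},{t5,t6,t7}}
  W124: {{t2,t7},{t5,t7},{t2,t5,t7},{t5,t6,t7}}
  W125: {{t2,t3},{t2,t6},{t2,t3,t6}} {{t2,t7},{t2,t5,t7}}
  W126: {{t1,t6}} {{t2,t6},{t2,t3,t6}} {{t5,t6},{t5,t7},{t2,t5,t7},{t5,t6,t7}}
  W134: {{t5,t7},{t2,t5,t7},{t5,t6,t7}}
  W135: {{t2,t5},{t2,t5,t7}}
  W136: {{t5},{t2,t5},{t5,t6},{t5,t7},{t2,t5,t7},{t5,t6,t7}}
  W145: {{t2,t7},{t2,t5,t7}}
  W146: {{t5,t7},{t2,t5,t7},{t5,t6,t7}}
  W156: {{t2,t5},{t2,t5,t7}} {{t2,t6},{t2,t3,t6}}
  W234: {{t5,t7},{t2,t5,t7},{t5,t6,t7}}
  W235: {{t2,t5,t7}}
  W236: {{t5,t6},{t5,t7},{t2,t5,t7},{t5,t6,t7}}
  W245: {{t2,t7},{t2,t5,t7}}
  W246: {{t5,t7},{t6,t7},{t2,t5,t7},{t5,t6,t7}}
  W256: {{t2,t6},{t2,t3,t6}} {{t2,t5,t7}}
  W345: {{t2,t5,t7}}
  W346: {{t5,t7},{t2,t5,t7},{t5,t6,t7}}
  W356: {{t2,t5},{t2,t5,t7}}
  W456: {{t2,t5,t7}}
  W1234: {{t5,t7},{t2,t5,t7},{t5,t6,t7}}
  W1235: {{t2,t5,t7}}
  W1236: {{t5,t6},{t5,t7},{t2,t5,t7},{t5,t6,t7}}
  W1245: {{t2,t7},{t2,t5,t7}}
  W1246: {{t5,t7},{t2,t5,t7},{t5,t6,t7}}
  W1256: {{t2,t6},{t2,t3,t6}} {{t2,t5,t7}}
  W1345: {{t2,t5,t7}}
  W1346: {{t5,t7},{t2,t5,t7},{t5,t6,t7}}
  W1356: {{t2,t5},{t2,t5,t7}}
  W1456: {{t2,t5,t7}}
  W2345: {{t2,t5,t7}}
  W2346: {{t5,t7},{t2,t5,t7},{t5,t6,t7}}
  W2356: {{t2,t5,t7}}
  W2456: {{t2,t5,t7}}
  W3456: {{t2,t5,t7}}
  W12345: {{t2,t5,t7}}
  W12346: {{t5,t7},{t2,t5,t7},{t5,t6,t7}}
  W12356: {{t2,t5,t7}}
  W12456: {{t2,t5,t7}}
  W13456: {{t2,t5,t7}}
  W23456: {{t2,t5,t7}}
  W123456: {{t2,t5,t7}}
C dims 7,21,25,16; δ0: rk 6, SNF 1^6; δ1: rk 14, SNF 1^14; δ2: rk 11, SNF 1^11
Ȟ^0 = (7 − 6) − 0 = 1, so Ȟ^0 ≅ Z
Ȟ^1 = (21 − 14) − 6 = 1, so Ȟ^1 ≅ Z
Ȟ^2 = (25 − 11) − 14 = 0, so Ȟ^2 ≅ 0

Ȟ^0 = Z,  Ȟ^1 = Z,  Ȟ^2 = 0


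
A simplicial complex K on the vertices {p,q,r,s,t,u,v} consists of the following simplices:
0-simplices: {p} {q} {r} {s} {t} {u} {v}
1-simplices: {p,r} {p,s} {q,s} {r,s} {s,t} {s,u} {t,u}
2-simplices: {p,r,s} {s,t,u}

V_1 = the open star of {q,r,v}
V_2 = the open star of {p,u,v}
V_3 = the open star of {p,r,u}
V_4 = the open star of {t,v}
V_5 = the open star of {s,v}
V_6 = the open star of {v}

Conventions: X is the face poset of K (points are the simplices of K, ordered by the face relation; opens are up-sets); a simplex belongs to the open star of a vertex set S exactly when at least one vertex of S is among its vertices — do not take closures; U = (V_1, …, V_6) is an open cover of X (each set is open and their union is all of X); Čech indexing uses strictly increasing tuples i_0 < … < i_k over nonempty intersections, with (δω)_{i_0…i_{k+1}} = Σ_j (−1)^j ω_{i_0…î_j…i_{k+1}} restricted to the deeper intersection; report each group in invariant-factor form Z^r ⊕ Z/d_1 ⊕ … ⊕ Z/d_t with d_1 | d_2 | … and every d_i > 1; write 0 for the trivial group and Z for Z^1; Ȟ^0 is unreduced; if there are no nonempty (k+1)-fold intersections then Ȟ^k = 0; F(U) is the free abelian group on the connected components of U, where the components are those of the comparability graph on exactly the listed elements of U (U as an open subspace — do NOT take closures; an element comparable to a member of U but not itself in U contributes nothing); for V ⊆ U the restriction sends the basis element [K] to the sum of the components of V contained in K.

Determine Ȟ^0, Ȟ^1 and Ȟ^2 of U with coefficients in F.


cover nerve:
  V1={{q},{r},{v},{p,r},{q,s},{r,s},{p,r,s}} V2={{p},{u},{v},{p,r},{p,s},{s,u},{t,u},{p,r,s},{s,t,u}} V3={{p},{r},{u},{p,r},{p,s},{r,s},{s,u},{t,u},{p,r,s},{s,t,u}} V4={{t},{v},{s,t},{t,u},{s,t,u}} V5={{s},{v},{p,s},{q,s},{r,s},{s,t},{s,u},{p,r,s},{s,t,u}} V6={{v}}
  V12={{v},{p,r},{p,r,s}} V13={{r},{p,r},{r,s},{p,r,s}} V14={{v}} V15={{v},{q,s},{r,s},{p,r,s}} V16={{v}} V23={{p},{u},{p,r},{p,s},{s,u},{t,u},{p,r,s},{s,t,u}} V24={{v},{t,u},{s,t,u}} V25={{v},{p,s},{s,u},{p,r,s},{s,t,u}} V26={{v}} V34={{t,u},{s,t,u}} V35={{p,s},{r,s},{s,u},{p,r,s},{s,t,u}} V45={{v},{s,t},{s,t,u}} V46={{v}} V56={{v}}
  V123={{p,r},{p,r,s}} V124={{v}} V125={{v},{p,r,s}} V126={{v}} V135={{r,s},{p,r,s}} V145={{v}} V146={{v}} V156={{v}} V234={{t,u},{s,t,u}} V235={{p,s},{s,u},{p,r,s},{s,t,u}} V245={{v},{s,t,u}} V246={{v}} V256={{v}} V345={{s,t,u}} V456={{v}}
  V1235={{p,r,s}} V1245={{v}} V1246={{v}} V1256={{v}} V1456={{v}} V2345={{s,t,u}} V2456={{v}}
  V12456={{v}}
components per intersection:
  V1: {{q},{q,s}} {{r},{p,r},{r,s},{p,r,s}} {{v}}
  V2: {{p},{p,r},{p,s},{p,r,s}} {{u},{s,u},{t,u},{s,t,u}} {{v}}
  V3: {{p},{r},{p,r},{p,s},{r,s},{p,r,s}} {{u},{s,u},{t,u},{s,t,u}}
  V4: {{t},{s,t},{t,u},{s,t,u}} {{v}}
  V5: {{s},{p,s},{q,s},{r,s},{s,t},{s,u},{p,r,s},{s,t,u}} {{v}}
  V6: {{v}}
  V12: {{v}} {{p,r},{p,r,s}}
  V13: {{r},{p,r},{r,s},{p,r,s}}
  V14: {{v}}
  V15: {{v}} {{q,s}} {{r,s},{p,r,s}}
  V16: {{v}}
  V23: {{p},{p,r},{p,s},{p,r,s}} {{u},{s,u},{t,u},{s,t,u}}
  V24: {{v}} {{t,u},{s,t,u}}
  V25: {{v}} {{p,s},{p,r,s}} {{s,u},{s,t,u}}
  V26: {{v}}
  V34: {{t,u},{s,t,u}}
  V35: {{p,s},{r,s},{p,r,s}} {{s,u},{s,t,u}}
  V45: {{v}} {{s,t},{s,t,u}}
  V46: {{v}}
  V56: {{v}}
  V123: {{p,r},{p,r,s}}
  V124: {{v}}
  V125: {{v}} {{p,r,s}}
  V126: {{v}}
  V135: {{r,s},{p,r,s}}
  V145: {{v}}
  V146: {{v}}
  V156: {{v}}
  V234: {{t,u},{s,t,u}}
  V235: {{p,s},{p,r,s}} {{s,u},{s,t,u}}
  V245: {{v}} {{s,t,u}}
  V246: {{v}}
  V256: {{v}}
  V345: {{s,t,u}}
  V456: {{v}}
  V1235: {{p,r,s}}
  V1245: {{v}}
  V1246: {{v}}
  V1256: {{v}}
  V1456: {{v}}
  V2345: {{s,t,u}}
  V2456: {{v}}
  V12456: {{v}}
C dims 13,23,18,7; δ0: rk 11, SNF 1^11; δ1: rk 12, SNF 1^12; δ2: rk 6, SNF 1^6
Ȟ^0: (13−11)−0=2 ⇒ Z^2
Ȟ^1: (23−12)−11=0 ⇒ 0
Ȟ^2: (18−6)−12=0 ⇒ 0

Ȟ^0(U;F) ≅ Z^2,  Ȟ^1(U;F) ≅ 0,  Ȟ^2(U;F) ≅ 0


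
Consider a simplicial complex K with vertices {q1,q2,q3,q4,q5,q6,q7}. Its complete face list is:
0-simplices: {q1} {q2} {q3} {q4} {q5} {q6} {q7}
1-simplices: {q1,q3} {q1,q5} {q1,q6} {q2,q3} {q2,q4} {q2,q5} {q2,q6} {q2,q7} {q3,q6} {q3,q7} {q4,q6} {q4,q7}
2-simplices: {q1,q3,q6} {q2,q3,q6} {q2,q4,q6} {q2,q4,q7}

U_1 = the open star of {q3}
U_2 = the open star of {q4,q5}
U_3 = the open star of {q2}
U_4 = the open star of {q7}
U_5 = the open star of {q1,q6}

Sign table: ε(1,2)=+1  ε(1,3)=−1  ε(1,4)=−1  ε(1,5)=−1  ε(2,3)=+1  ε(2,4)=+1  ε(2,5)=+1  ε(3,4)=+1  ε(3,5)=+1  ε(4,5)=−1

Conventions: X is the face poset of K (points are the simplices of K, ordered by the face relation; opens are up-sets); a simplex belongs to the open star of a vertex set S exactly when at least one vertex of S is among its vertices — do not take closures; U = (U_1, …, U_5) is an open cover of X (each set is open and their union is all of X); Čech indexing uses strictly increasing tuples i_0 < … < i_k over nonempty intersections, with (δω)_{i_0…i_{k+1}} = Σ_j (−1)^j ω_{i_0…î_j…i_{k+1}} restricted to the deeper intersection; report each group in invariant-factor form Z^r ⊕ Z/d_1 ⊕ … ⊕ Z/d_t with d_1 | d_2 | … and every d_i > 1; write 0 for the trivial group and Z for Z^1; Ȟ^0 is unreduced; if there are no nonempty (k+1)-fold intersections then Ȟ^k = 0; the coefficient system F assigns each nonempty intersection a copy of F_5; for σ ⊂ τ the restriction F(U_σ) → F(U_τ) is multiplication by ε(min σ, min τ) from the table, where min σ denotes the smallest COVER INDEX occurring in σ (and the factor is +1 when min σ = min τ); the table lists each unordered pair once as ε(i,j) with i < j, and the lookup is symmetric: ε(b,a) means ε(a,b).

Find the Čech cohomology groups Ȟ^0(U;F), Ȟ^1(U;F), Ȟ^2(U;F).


nonempty intersections:
  U1={{q3},{q1,q3},{q2,q3},{q3,q6},{q3,q7},{q1,q3,q6},{q2,q3,q6}} U2={{q4},{q5},{q1,q5},{q2,q4},{q2,q5},{q4,q6},{q4,q7},{q2,q4,q6},{q2,q4,q7}} U3={{q2},{q2,q3},{q2,q4},{q2,q5},{q2,q6},{q2,q7},{q2,q3,q6},{q2,q4,q6},{q2,q4,q7}} U4={{q7},{q2,q7},{q3,q7},{q4,q7},{q2,q4,q7}} U5={{q1},{q6},{q1,q3},{q1,q5},{q1,q6},{q2,q6},{q3,q6},{q4,q6},{q1,q3,q6},{q2,q3,q6},{q2,q4,q6}}
  U13={{q2,q3},{q2,q3,q6}} U14={{q3,q7}} U15={{q1,q3},{q3,q6},{q1,q3,q6},{q2,q3,q6}} U23={{q2,q4},{q2,q5},{q2,q4,q6},{q2,q4,q7}} U24={{q4,q7},{q2,q4,q7}} U25={{q1,q5},{q4,q6},{q2,q4,q6}} U34={{q2,q7},{q2,q4,q7}} U35={{q2,q6},{q2,q3,q6},{q2,q4,q6}}
  U135={{q2,q3,q6}} U234={{q2,q4,q7}} U235={{q2,q4,q6}}
C dims 5,8,3; δ0: rk_F5 4; δ1: rk_F5 3
Ȟ^0: (5−4)−0=1 ⇒ Z/5
Ȟ^1: (8−3)−4=1 ⇒ Z/5
Ȟ^2: (3−0)−3=0 ⇒ 0

Ȟ^0 ≅ Z/5,  Ȟ^1 ≅ Z/5,  Ȟ^2 ≅ 0


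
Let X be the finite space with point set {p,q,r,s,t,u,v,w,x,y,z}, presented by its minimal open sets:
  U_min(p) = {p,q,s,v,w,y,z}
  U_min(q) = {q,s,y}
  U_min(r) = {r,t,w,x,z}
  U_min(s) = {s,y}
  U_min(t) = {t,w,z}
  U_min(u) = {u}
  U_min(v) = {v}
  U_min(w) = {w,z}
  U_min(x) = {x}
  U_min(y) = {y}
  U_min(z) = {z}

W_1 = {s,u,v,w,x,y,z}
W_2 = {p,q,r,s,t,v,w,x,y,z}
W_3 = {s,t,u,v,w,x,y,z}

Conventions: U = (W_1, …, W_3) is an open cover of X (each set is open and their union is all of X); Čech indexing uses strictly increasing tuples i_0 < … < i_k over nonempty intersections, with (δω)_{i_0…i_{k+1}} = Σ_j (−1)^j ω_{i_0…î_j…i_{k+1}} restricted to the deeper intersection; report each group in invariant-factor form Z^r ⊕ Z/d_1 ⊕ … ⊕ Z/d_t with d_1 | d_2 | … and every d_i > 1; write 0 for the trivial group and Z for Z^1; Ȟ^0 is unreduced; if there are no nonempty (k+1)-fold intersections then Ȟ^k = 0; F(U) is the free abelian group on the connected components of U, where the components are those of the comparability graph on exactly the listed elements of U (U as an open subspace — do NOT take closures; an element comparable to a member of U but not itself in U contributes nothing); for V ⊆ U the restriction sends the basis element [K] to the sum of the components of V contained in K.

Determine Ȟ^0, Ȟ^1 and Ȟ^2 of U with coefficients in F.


Ȟ^0 = Z^2, Ȟ^1 = 0 and Ȟ^2 = 0

nerve simplices:
  W12={s,v,w,x,y,z} W13={s,u,v,w,x,y,z} W23={s,t,v,w,x,y,z}
  W123={s,v,w,x,y,z}
components per intersection:
  W1: {s,y} {u} {v} {w,z} {x}
  W2: {p,q,r,s,t,v,w,x,y,z}
  W3: {s,y} {t,w,z} {u} {v} {x}
  W12: {s,y} {v} {w,z} {x}
  W13: {s,y} {u} {v} {w,z} {x}
  W23: {s,y} {t,w,z} {v} {x}
  W123: {s,y} {v} {w,z} {x}
C dims 11,13,4; δ0: rk 9, SNF 1^9; δ1: rk 4, SNF 1^4
degree 0: 11−9−0 = 2 → Ȟ^0 ≅ Z^2
degree 1: 13−4−9 = 0 → Ȟ^1 ≅ 0
degree 2: 4−0−4 = 0 → Ȟ^2 ≅ 0


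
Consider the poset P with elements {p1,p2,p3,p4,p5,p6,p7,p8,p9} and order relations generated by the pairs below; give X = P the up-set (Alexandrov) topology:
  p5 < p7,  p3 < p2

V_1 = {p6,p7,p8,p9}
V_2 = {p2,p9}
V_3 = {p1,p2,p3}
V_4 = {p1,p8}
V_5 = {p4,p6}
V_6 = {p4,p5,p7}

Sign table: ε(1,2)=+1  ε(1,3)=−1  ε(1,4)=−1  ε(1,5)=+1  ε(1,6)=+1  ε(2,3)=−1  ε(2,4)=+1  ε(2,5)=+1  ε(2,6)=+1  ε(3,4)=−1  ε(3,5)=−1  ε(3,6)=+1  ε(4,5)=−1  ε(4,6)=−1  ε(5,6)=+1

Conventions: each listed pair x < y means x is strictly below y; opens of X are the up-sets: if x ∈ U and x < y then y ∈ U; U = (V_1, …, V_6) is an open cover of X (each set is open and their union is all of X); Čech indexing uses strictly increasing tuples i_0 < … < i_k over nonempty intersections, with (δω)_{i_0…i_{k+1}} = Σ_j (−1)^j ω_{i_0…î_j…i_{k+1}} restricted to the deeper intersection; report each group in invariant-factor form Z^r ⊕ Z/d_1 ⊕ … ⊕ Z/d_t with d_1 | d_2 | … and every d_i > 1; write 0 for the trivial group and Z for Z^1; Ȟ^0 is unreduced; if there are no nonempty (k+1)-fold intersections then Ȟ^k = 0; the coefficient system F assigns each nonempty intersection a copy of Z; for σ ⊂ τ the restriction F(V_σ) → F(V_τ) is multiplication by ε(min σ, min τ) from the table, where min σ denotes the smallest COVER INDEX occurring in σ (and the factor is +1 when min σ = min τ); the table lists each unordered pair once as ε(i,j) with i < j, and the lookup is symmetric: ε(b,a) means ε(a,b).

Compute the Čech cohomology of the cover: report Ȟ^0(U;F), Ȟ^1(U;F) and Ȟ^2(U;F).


intersection data:
  V12={p9} V14={p8} V15={p6} V16={p7} V23={p2} V34={p1} V56={p4}
C dims 6,7; δ0: rk 6, SNF 1^5·2
Ȟ^0 = (6 − 6) − 0 = 0, so Ȟ^0 ≅ 0
Ȟ^1 = (7 − 0) − 6 = 1 plus torsion [2], so Ȟ^1 ≅ Z ⊕ Z/2
Ȟ^2 = (0 − 0) − 0 = 0, so Ȟ^2 ≅ 0

Ȟ^0 = 0,  Ȟ^1 = Z ⊕ Z/2,  Ȟ^2 = 0


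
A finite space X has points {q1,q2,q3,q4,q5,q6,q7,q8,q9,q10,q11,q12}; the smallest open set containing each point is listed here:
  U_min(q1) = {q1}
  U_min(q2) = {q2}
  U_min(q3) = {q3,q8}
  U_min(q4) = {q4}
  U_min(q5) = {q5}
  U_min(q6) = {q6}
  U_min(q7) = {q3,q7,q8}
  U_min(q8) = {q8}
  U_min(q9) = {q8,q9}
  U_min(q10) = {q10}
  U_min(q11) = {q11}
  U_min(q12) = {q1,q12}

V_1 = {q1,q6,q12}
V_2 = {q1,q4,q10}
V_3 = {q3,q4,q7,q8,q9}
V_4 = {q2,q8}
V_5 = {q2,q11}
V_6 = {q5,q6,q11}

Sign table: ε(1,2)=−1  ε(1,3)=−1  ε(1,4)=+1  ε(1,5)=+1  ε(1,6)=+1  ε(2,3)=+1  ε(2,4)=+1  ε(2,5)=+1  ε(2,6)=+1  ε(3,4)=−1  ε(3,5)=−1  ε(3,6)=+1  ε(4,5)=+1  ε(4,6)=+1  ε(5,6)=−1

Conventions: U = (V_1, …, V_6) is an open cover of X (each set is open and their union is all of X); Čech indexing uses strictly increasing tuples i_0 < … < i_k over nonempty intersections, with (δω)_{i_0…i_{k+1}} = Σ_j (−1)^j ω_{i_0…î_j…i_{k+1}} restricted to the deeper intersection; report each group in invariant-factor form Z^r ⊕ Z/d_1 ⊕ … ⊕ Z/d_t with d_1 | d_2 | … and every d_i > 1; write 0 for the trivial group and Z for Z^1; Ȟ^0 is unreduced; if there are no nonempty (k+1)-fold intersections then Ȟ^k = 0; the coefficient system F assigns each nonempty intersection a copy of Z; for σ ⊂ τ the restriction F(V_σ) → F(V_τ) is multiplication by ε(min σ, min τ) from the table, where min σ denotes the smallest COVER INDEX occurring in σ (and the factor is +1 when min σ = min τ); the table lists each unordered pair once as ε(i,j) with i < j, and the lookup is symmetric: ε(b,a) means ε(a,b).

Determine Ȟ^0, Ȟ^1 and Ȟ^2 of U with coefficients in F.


Ȟ^0 = 0; Ȟ^1 = Z/2; Ȟ^2 = 0

nonempty overlaps:
  V12={q1} V16={q6} V23={q4} V34={q8} V45={q2} V56={q11}
C dims 6,6; δ0: rk 6, SNF 1^5·2
degree 0: 6−6−0 = 0 → Ȟ^0 ≅ 0
degree 1: 6−0−6 = 0 plus torsion [2] → Ȟ^1 ≅ Z/2
degree 2: 0−0−0 = 0 → Ȟ^2 ≅ 0


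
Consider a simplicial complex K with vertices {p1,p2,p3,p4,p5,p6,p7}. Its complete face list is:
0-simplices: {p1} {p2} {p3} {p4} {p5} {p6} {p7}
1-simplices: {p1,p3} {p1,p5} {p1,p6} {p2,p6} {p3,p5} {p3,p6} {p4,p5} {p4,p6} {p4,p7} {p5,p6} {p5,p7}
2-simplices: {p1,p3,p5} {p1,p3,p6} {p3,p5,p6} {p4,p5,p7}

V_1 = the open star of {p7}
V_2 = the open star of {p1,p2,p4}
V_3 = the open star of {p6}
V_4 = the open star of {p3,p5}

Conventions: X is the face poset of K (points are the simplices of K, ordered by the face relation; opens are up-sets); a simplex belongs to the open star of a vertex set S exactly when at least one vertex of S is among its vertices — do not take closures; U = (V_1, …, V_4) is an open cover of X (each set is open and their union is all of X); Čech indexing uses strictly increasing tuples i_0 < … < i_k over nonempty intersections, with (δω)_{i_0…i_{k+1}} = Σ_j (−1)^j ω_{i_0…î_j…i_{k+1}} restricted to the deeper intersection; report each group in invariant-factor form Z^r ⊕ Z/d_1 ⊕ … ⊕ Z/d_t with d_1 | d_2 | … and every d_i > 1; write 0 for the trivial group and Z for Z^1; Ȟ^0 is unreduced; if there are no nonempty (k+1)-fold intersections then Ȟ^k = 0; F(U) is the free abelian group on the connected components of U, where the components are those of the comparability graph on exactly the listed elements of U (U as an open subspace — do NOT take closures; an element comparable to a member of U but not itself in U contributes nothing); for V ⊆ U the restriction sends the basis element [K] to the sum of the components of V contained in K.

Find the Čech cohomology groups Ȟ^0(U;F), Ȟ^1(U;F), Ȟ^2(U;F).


nonempty overlaps:
  V1={{p7},{p4,p7},{p5,p7},{p4,p5,p7}} V2={{p1},{p2},{p4},{p1,p3},{p1,p5},{p1,p6},{p2,p6},{p4,p5},{p4,p6},{p4,p7},{p1,p3,p5},{p1,p3,p6},{p4,p5,p7}} V3={{p6},{p1,p6},{p2,p6},{p3,p6},{p4,p6},{p5,p6},{p1,p3,p6},{p3,p5,p6}} V4={{p3},{p5},{p1,p3},{p1,p5},{p3,p5},{p3,p6},{p4,p5},{p5,p6},{p5,p7},{p1,p3,p5},{p1,p3,p6},{p3,p5,p6},{p4,p5,p7}}
  V12={{p4,p7},{p4,p5,p7}} V14={{p5,p7},{p4,p5,p7}} V23={{p1,p6},{p2,p6},{p4,p6},{p1,p3,p6}} V24={{p1,p3},{p1,p5},{p4,p5},{p1,p3,p5},{p1,p3,p6},{p4,p5,p7}} V34={{p3,p6},{p5,p6},{p1,p3,p6},{p3,p5,p6}}
  V124={{p4,p5,p7}} V234={{p1,p3,p6}}
components per intersection:
  V1: {{p7},{p4,p7},{p5,p7},{p4,p5,p7}}
  V2: {{p1},{p1,p3},{p1,p5},{p1,p6},{p1,p3,p5},{p1,p3,p6}} {{p2},{p2,p6}} {{p4},{p4,p5},{p4,p6},{p4,p7},{p4,p5,p7}}
  V3: {{p6},{p1,p6},{p2,p6},{p3,p6},{p4,p6},{p5,p6},{p1,p3,p6},{p3,p5,p6}}
  V4: {{p3},{p5},{p1,p3},{p1,p5},{p3,p5},{p3,p6},{p4,p5},{p5,p6},{p5,p7},{p1,p3,p5},{p1,p3,p6},{p3,p5,p6},{p4,p5,p7}}
  V12: {{p4,p7},{p4,p5,p7}}
  V14: {{p5,p7},{p4,p5,p7}}
  V23: {{p1,p6},{p1,p3,p6}} {{p2,p6}} {{p4,p6}}
  V24: {{p1,p3},{p1,p5},{p1,p3,p5},{p1,p3,p6}} {{p4,p5},{p4,p5,p7}}
  V34: {{p3,p6},{p5,p6},{p1,p3,p6},{p3,p5,p6}}
  V124: {{p4,p5,p7}}
  V234: {{p1,p3,p6}}
C dims 6,8,2; δ0: rk 5, SNF 1^5; δ1: rk 2, SNF 1^2
degree 0: 6−5−0 = 1 → Ȟ^0 ≅ Z
degree 1: 8−2−5 = 1 → Ȟ^1 ≅ Z
degree 2: 2−0−2 = 0 → Ȟ^2 ≅ 0

Ȟ^0(U;F) ≅ Z, Ȟ^1(U;F) ≅ Z, Ȟ^2(U;F) ≅ 0


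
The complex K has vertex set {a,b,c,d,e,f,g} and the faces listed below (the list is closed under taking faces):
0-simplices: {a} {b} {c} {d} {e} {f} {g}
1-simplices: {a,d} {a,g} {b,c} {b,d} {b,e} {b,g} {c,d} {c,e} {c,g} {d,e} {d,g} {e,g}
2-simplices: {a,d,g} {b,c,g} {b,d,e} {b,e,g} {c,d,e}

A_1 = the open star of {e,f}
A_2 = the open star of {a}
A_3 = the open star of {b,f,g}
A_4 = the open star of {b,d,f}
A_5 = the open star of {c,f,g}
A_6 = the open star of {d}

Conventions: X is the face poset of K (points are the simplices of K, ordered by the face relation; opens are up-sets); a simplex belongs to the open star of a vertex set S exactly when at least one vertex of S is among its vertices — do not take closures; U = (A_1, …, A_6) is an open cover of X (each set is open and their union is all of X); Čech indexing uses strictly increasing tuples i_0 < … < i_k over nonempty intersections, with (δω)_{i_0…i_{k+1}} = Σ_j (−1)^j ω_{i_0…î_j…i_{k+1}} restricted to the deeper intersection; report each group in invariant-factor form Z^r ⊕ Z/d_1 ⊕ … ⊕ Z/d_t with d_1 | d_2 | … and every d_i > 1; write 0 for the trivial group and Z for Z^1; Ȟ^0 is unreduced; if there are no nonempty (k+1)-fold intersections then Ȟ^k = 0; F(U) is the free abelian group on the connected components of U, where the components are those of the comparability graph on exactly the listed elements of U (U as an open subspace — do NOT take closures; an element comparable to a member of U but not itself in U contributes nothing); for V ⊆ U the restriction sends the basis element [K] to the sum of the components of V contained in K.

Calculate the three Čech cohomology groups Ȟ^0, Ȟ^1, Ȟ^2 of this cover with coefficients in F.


nerve of the cover:
  A1={{e},{f},{b,e},{c,e},{d,e},{e,g},{b,d,e},{b,e,g},{c,d,e}} A2={{a},{a,d},{a,g},{a,d,g}} A3={{b},{f},{g},{a,g},{b,c},{b,d},{b,e},{b,g},{c,g},{d,g},{e,g},{a,d,g},{b,c,g},{b,d,e},{b,e,g}} A4={{b},{d},{f},{a,d},{b,c},{b,d},{b,e},{b,g},{c,d},{d,e},{d,g},{a,d,g},{b,c,g},{b,d,e},{b,e,g},{c,d,e}} A5={{c},{f},{g},{a,g},{b,c},{b,g},{c,d},{c,e},{c,g},{d,g},{e,g},{a,d,g},{b,c,g},{b,e,g},{c,d,e}} A6={{d},{a,d},{b,d},{c,d},{d,e},{d,g},{a,d,g},{b,d,e},{c,d,e}}
  A13={{f},{b,e},{e,g},{b,d,e},{b,e,g}} A14={{f},{b,e},{d,e},{b,d,e},{b,e,g},{c,d,e}} A15={{f},{c,e},{e,g},{b,e,g},{c,d,e}} A16={{d,e},{b,d,e},{c,d,e}} A23={{a,g},{a,d,g}} A24={{a,d},{a,d,g}} A25={{a,g},{a,d,g}} A26={{a,d},{a,d,g}} A34={{b},{f},{b,c},{b,d},{b,e},{b,g},{d,g},{a,d,g},{b,c,g},{b,d,e},{b,e,g}} A35={{f},{g},{a,g},{b,c},{b,g},{c,g},{d,g},{e,g},{a,d,g},{b,c,g},{b,e,g}} A36={{b,d},{d,g},{a,d,g},{b,d,e}} A45={{f},{b,c},{b,g},{c,d},{d,g},{a,d,g},{b,c,g},{b,e,g},{c,d,e}} A46={{d},{a,d},{b,d},{c,d},{d,e},{d,g},{a,d,g},{b,d,e},{c,d,e}} A56={{c,d},{d,g},{a,d,g},{c,d,e}}
  A134={{f},{b,e},{b,d,e},{b,e,g}} A135={{f},{e,g},{b,e,g}} A136={{b,d,e}} A145={{f},{b,e,g},{c,d,e}} A146={{d,e},{b,d,e},{c,d,e}} A156={{c,d,e}} A234={{a,d,g}} A235={{a,g},{a,d,g}} A236={{a,d,g}} A245={{a,d,g}} A246={{a,d},{a,d,g}} A256={{a,d,g}} A345={{f},{b,c},{b,g},{d,g},{a,d,g},{b,c,g},{b,e,g}} A346={{b,d},{d,g},{a,d,g},{b,d,e}} A356={{d,g},{a,d,g}} A456={{c,d},{d,g},{a,d,g},{c,d,e}}
  A1345={{f},{b,e,g}} A1346={{b,d,e}} A1456={{c,d,e}} A2345={{a,d,g}} A2346={{a,d,g}} A2356={{a,d,g}} A2456={{a,d,g}} A3456={{d,g},{a,d,g}}
  A23456={{a,d,g}}
components per intersection:
  A1: {{e},{b,e},{c,e},{d,e},{e,g},{b,d,e},{b,e,g},{c,d,e}} {{f}}
  A2: {{a},{a,d},{a,g},{a,d,g}}
  A3: {{b},{g},{a,g},{b,c},{b,d},{b,e},{b,g},{c,g},{d,g},{e,g},{a,d,g},{b,c,g},{b,d,e},{b,e,g}} {{f}}
  A4: {{b},{d},{a,d},{b,c},{b,d},{b,e},{b,g},{c,d},{d,e},{d,g},{a,d,g},{b,c,g},{b,d,e},{b,e,g},{c,d,e}} {{f}}
  A5: {{c},{g},{a,g},{b,c},{b,g},{c,d},{c,e},{c,g},{d,g},{e,g},{a,d,g},{b,c,g},{b,e,g},{c,d,e}} {{f}}
  A6: {{d},{a,d},{b,d},{c,d},{d,e},{d,g},{a,d,g},{b,d,e},{c,d,e}}
  A13: {{f}} {{b,e},{e,g},{b,d,e},{b,e,g}}
  A14: {{f}} {{b,e},{d,e},{b,d,e},{b,e,g},{c,d,e}}
  A15: {{f}} {{c,e},{c,d,e}} {{e,g},{b,e,g}}
  A16: {{d,e},{b,d,e},{c,d,e}}
  A23: {{a,g},{a,d,g}}
  A24: {{a,d},{a,d,g}}
  A25: {{a,g},{a,d,g}}
  A26: {{a,d},{a,d,g}}
  A34: {{b},{b,c},{b,d},{b,e},{b,g},{b,c,g},{b,d,e},{b,e,g}} {{f}} {{d,g},{a,d,g}}
  A35: {{f}} {{g},{a,g},{b,c},{b,g},{c,g},{d,g},{e,g},{a,d,g},{b,c,g},{b,e,g}}
  A36: {{b,d},{b,d,e}} {{d,g},{a,d,g}}
  A45: {{f}} {{b,c},{b,g},{b,c,g},{b,e,g}} {{c,d},{c,d,e}} {{d,g},{a,d,g}}
  A46: {{d},{a,d},{b,d},{c,d},{d,e},{d,g},{a,d,g},{b,d,e},{c,d,e}}
  A56: {{c,d},{c,d,e}} {{d,g},{a,d,g}}
  A134: {{f}} {{b,e},{b,d,e},{b,e,g}}
  A135: {{f}} {{e,g},{b,e,g}}
  A136: {{b,d,e}}
  A145: {{f}} {{b,e,g}} {{c,d,e}}
  A146: {{d,e},{b,d,e},{c,d,e}}
  A156: {{c,d,e}}
  A234: {{a,d,g}}
  A235: {{a,g},{a,d,g}}
  A236: {{a,d,g}}
  A245: {{a,d,g}}
  A246: {{a,d},{a,d,g}}
  A256: {{a,d,g}}
  A345: {{f}} {{b,c},{b,g},{b,c,g},{b,e,g}} {{d,g},{a,d,g}}
  A346: {{b,d},{b,d,e}} {{d,g},{a,d,g}}
  A356: {{d,g},{a,d,g}}
  A456: {{c,d},{c,d,e}} {{d,g},{a,d,g}}
  A1345: {{f}} {{b,e,g}}
  A1346: {{b,d,e}}
  A1456: {{c,d,e}}
  A2345: {{a,d,g}}
  A2346: {{a,d,g}}
  A2356: {{a,d,g}}
  A2456: {{a,d,g}}
  A3456: {{d,g},{a,d,g}}
  A23456: {{a,d,g}}
C dims 10,26,24,9; δ0: rk 8, SNF 1^8; δ1: rk 16, SNF 1^16; δ2: rk 8, SNF 1^8
Ȟ^0 = (10 − 8) − 0 = 2, so Ȟ^0 ≅ Z^2
Ȟ^1 = (26 − 16) − 8 = 2, so Ȟ^1 ≅ Z^2
Ȟ^2 = (24 − 8) − 16 = 0, so Ȟ^2 ≅ 0

Ȟ^0 ≅ Z^2, Ȟ^1 ≅ Z^2 and Ȟ^2 ≅ 0


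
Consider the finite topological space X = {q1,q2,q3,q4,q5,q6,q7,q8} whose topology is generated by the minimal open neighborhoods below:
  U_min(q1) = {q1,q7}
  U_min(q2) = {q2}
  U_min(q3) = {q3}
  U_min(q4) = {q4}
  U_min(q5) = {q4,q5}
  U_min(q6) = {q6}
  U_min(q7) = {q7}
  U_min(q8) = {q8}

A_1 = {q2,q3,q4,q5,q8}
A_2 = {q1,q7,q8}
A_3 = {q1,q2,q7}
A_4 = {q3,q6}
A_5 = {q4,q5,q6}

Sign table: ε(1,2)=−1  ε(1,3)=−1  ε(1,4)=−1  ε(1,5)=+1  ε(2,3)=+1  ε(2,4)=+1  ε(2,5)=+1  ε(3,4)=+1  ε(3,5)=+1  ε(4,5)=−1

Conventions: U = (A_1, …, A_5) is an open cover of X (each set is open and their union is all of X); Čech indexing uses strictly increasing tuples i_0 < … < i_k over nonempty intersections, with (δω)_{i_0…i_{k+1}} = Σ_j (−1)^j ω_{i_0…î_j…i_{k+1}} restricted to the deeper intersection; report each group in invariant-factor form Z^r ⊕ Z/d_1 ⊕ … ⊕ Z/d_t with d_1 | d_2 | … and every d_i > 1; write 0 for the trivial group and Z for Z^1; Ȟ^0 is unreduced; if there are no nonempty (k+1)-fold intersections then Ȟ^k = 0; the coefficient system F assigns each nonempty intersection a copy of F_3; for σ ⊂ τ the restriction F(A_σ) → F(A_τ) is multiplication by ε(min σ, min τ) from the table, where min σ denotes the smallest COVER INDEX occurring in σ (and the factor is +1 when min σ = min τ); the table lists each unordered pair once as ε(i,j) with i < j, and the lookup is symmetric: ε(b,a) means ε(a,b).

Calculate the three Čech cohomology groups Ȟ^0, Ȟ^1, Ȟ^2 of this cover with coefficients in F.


Ȟ^0 = Z/3, Ȟ^1 = Z/3 ⊕ Z/3 and Ȟ^2 = 0

nerve of the cover:
  A12={q8} A13={q2} A14={q3} A15={q4,q5} A23={q1,q7} A45={q6}
C dims 5,6; δ0: rk_F3 4
Ȟ^0 = (5 − 4) − 0 = 1, so Ȟ^0 ≅ Z/3
Ȟ^1 = (6 − 0) − 4 = 2, so Ȟ^1 ≅ Z/3 ⊕ Z/3
Ȟ^2 = (0 − 0) − 0 = 0, so Ȟ^2 ≅ 0


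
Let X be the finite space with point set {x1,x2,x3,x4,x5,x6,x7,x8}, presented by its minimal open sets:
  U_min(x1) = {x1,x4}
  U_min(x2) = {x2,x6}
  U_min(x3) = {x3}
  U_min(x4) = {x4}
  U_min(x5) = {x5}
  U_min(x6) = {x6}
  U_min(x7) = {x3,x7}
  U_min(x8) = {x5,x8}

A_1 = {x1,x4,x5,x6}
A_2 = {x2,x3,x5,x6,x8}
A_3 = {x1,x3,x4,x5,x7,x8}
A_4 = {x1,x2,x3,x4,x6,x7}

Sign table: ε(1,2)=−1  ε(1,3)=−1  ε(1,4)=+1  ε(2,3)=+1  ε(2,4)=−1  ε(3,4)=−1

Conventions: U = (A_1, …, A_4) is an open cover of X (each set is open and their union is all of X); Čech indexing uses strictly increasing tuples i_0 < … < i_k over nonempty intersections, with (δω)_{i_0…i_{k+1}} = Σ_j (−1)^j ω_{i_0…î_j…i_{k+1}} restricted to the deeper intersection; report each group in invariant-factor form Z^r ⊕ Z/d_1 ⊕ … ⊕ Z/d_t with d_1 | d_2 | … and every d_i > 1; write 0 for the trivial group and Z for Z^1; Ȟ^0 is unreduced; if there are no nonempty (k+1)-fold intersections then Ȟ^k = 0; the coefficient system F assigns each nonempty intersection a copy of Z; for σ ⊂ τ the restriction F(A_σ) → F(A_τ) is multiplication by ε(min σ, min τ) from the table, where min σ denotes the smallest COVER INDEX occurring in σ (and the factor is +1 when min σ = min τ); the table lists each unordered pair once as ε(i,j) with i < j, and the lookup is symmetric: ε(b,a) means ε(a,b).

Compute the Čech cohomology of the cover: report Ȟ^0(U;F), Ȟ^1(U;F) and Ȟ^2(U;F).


nerve simplices:
  A12={x5,x6} A13={x1,x4,x5} A14={x1,x4,x6} A23={x3,x5,x8} A24={x2,x3,x6} A34={x1,x3,x4,x7}
  A123={x5} A124={x6} A134={x1,x4} A234={x3}
C dims 4,6,4; δ0: rk 3, SNF 1^3; δ1: rk 3, SNF 1^3
degree 0: 4−3−0 = 1 → Ȟ^0 ≅ Z
degree 1: 6−3−3 = 0 → Ȟ^1 ≅ 0
degree 2: 4−0−3 = 1 → Ȟ^2 ≅ Z

Ȟ^0(U;F) ≅ Z; Ȟ^1(U;F) ≅ 0; Ȟ^2(U;F) ≅ Z


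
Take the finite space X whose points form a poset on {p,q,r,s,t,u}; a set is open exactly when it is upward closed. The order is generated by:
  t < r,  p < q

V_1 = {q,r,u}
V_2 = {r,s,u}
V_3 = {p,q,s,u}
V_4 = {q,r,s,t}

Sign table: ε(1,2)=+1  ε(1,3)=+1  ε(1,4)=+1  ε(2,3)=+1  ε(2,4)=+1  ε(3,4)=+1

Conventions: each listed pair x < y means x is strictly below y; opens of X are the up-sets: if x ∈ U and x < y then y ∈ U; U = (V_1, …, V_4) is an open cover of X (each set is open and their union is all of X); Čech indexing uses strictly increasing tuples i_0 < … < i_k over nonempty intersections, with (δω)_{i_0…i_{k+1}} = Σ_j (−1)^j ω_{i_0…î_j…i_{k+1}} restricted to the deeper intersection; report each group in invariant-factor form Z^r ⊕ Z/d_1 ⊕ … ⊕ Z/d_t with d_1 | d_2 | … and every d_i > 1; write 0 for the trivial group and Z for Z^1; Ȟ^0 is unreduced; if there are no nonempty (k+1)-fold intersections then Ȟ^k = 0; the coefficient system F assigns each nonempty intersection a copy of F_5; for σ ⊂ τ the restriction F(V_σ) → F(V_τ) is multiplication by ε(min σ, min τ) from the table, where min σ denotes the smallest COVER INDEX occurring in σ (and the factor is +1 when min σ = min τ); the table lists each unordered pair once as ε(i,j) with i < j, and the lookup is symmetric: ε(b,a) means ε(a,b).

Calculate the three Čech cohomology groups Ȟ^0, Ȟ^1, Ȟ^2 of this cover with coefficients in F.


nonempty overlaps:
  V12={r,u} V13={q,u} V14={q,r} V23={s,u} V24={r,s} V34={q,s}
  V123={u} V124={r} V134={q} V234={s}
C dims 4,6,4; δ0: rk_F5 3; δ1: rk_F5 3
degree 0: 4−3−0 = 1 → Ȟ^0 ≅ Z/5
degree 1: 6−3−3 = 0 → Ȟ^1 ≅ 0
degree 2: 4−0−3 = 1 → Ȟ^2 ≅ Z/5

Ȟ^0(U;F) ≅ Z/5, Ȟ^1(U;F) ≅ 0, Ȟ^2(U;F) ≅ Z/5


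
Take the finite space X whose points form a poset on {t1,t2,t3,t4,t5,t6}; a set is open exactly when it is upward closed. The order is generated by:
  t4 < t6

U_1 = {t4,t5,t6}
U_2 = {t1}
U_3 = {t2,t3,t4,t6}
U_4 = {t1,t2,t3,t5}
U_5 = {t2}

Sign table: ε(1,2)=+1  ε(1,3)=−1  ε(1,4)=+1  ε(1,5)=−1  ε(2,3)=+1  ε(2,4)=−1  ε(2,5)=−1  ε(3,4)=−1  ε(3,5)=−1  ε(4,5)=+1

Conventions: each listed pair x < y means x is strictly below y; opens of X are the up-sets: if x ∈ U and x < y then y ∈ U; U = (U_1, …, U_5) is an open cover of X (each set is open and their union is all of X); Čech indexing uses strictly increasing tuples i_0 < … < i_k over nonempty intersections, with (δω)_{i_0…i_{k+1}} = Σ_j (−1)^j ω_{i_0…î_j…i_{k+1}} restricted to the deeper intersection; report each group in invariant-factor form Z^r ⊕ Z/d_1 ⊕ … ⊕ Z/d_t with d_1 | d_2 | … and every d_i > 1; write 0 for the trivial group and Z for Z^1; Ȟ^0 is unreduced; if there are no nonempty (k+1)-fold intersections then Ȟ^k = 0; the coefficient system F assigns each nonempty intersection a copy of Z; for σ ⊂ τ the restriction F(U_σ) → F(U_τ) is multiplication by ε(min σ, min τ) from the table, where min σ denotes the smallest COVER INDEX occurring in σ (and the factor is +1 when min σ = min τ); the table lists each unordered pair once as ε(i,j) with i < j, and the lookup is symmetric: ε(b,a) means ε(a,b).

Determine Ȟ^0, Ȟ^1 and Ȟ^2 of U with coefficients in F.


cover nerve:
  U13={t4,t6} U14={t5} U24={t1} U34={t2,t3} U35={t2} U45={t2}
  U345={t2}
C dims 5,6,1; δ0: rk 4, SNF 1^4; δ1: rk 1, SNF 1^1
Ȟ^0: (5−4)−0=1 ⇒ Z
Ȟ^1: (6−1)−4=1 ⇒ Z
Ȟ^2: (1−0)−1=0 ⇒ 0

Ȟ^0(U;F) ≅ Z, Ȟ^1(U;F) ≅ Z and Ȟ^2(U;F) ≅ 0


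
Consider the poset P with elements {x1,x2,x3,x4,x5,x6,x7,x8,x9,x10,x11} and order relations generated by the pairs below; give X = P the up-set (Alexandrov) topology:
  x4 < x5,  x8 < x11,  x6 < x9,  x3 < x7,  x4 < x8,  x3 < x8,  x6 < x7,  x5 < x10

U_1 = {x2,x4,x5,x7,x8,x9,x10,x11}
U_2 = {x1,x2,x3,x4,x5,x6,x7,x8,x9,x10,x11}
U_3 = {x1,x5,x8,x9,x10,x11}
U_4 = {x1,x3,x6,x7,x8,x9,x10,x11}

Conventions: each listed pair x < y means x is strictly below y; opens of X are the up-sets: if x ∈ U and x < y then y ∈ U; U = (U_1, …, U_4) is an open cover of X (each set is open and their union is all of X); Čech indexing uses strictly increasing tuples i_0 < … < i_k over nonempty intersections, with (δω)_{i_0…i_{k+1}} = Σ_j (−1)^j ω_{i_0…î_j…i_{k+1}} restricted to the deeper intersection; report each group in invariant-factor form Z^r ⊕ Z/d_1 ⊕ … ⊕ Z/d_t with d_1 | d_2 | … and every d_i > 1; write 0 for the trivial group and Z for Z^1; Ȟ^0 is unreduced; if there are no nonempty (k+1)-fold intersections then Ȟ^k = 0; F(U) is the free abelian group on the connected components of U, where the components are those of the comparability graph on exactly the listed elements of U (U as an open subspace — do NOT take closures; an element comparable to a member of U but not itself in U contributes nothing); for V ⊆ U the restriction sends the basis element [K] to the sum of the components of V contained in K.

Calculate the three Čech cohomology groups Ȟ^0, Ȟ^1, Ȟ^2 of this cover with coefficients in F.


Ȟ^0 ≅ Z^3, Ȟ^1 ≅ 0 and Ȟ^2 ≅ 0

cover nerve:
  U12={x2,x4,x5,x7,x8,x9,x10,x11} U13={x5,x8,x9,x10,x11} U14={x7,x8,x9,x10,x11} U23={x1,x5,x8,x9,x10,x11} U24={x1,x3,x6,x7,x8,x9,x10,x11} U34={x1,x8,x9,x10,x11}
  U123={x5,x8,x9,x10,x11} U124={x7,x8,x9,x10,x11} U134={x8,x9,x10,x11} U234={x1,x8,x9,x10,x11}
  U1234={x8,x9,x10,x11}
components per intersection:
  U1: {x2} {x4,x5,x8,x10,x11} {x7} {x9}
  U2: {x1} {x2} {x3,x4,x5,x6,x7,x8,x9,x10,x11}
  U3: {x1} {x5,x10} {x8,x11} {x9}
  U4: {x1} {x3,x6,x7,x8,x9,x11} {x10}
  U12: {x2} {x4,x5,x8,x10,x11} {x7} {x9}
  U13: {x5,x10} {x8,x11} {x9}
  U14: {x7} {x8,x11} {x9} {x10}
  U23: {x1} {x5,x10} {x8,x11} {x9}
  U24: {x1} {x3,x6,x7,x8,x9,x11} {x10}
  U34: {x1} {x8,x11} {x9} {x10}
  U123: {x5,x10} {x8,x11} {x9}
  U124: {x7} {x8,x11} {x9} {x10}
  U134: {x8,x11} {x9} {x10}
  U234: {x1} {x8,x11} {x9} {x10}
  U1234: {x8,x11} {x9} {x10}
C dims 14,22,14,3; δ0: rk 11, SNF 1^11; δ1: rk 11, SNF 1^11; δ2: rk 3, SNF 1^3
Ȟ^0: (14−11)−0=3 ⇒ Z^3
Ȟ^1: (22−11)−11=0 ⇒ 0
Ȟ^2: (14−3)−11=0 ⇒ 0
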